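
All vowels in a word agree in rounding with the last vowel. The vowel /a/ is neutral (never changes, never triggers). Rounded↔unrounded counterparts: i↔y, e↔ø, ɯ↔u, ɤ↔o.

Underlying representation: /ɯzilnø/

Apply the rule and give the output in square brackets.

[uzylnø]

/ɯ/ harmonizes with /ø/ ([+round]) → [u]
/i/ harmonizes with /ø/ ([+round]) → [y]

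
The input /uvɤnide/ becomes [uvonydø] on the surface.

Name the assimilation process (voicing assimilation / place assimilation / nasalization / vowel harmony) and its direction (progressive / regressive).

vowel harmony, progressive

/ɤ/→[o] /i/→[y] /e/→[ø].
Vowels agree with the first vowel, so the harmony is progressive.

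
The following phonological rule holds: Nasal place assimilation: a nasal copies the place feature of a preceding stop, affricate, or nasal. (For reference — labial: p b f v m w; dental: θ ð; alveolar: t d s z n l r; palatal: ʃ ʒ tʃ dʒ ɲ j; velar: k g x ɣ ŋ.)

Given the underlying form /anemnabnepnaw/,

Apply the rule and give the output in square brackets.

/n/ after /m/ (labial) → [m]
/n/ after /b/ (labial) → [m]
/n/ after /p/ (labial) → [m]

[anemmabmepmaw]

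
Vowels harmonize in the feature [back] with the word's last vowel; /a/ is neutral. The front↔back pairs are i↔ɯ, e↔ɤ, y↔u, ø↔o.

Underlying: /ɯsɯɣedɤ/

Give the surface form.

[ɯsɯɣɤdɤ]

/e/ harmonizes with /ɤ/ ([+back]) → [ɤ]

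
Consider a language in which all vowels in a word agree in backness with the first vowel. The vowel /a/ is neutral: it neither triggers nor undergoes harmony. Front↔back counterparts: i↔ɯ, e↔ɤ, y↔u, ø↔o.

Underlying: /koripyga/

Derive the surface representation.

[korɯpuga]

/i/ harmonizes with /o/ ([+back]) → [ɯ]
/y/ harmonizes with /o/ ([+back]) → [u]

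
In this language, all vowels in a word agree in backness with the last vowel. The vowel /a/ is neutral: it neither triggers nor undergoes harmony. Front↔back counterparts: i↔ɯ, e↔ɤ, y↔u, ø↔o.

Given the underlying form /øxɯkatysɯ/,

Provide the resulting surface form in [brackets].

/ø/ harmonizes with /ɯ/ ([+back]) → [o]
/y/ harmonizes with /ɯ/ ([+back]) → [u]

[oxɯkatusɯ]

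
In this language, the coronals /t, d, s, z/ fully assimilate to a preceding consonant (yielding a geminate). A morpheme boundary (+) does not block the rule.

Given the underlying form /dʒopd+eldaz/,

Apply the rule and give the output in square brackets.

/d/ after /p/ → [p] (total assimilation)
/d/ after /l/ → [l] (total assimilation)

[dʒopp+ellaz]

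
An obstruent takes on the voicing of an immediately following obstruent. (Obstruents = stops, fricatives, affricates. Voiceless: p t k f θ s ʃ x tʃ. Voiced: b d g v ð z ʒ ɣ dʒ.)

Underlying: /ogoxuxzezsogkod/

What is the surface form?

/x/ before /z/ (voiced) → [ɣ]
/z/ before /s/ (voiceless) → [s]
/g/ before /k/ (voiceless) → [k]

[ogoxuɣzessokkod]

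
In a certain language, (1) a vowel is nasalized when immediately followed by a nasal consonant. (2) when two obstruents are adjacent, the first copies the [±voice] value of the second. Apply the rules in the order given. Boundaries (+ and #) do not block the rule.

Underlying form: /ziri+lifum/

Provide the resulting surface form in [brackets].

Rule 1: /u/ before nasal /m/ → [ũ]
After rule 1: ziri+lifũm
Rule 2: no segment meets the rule's conditions; no change.

[ziri+lifũm]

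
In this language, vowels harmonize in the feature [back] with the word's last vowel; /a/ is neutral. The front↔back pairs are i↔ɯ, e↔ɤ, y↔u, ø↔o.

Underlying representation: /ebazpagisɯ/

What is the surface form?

[ɤbazpagɯsɯ]

/e/ harmonizes with /ɯ/ ([+back]) → [ɤ]
/i/ harmonizes with /ɯ/ ([+back]) → [ɯ]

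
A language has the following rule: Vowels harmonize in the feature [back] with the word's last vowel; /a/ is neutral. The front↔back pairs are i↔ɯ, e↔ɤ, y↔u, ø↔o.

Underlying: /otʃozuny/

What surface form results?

[øtʃøzyny]

/o/ harmonizes with /y/ ([-back]) → [ø]
/o/ harmonizes with /y/ ([-back]) → [ø]
/u/ harmonizes with /y/ ([-back]) → [y]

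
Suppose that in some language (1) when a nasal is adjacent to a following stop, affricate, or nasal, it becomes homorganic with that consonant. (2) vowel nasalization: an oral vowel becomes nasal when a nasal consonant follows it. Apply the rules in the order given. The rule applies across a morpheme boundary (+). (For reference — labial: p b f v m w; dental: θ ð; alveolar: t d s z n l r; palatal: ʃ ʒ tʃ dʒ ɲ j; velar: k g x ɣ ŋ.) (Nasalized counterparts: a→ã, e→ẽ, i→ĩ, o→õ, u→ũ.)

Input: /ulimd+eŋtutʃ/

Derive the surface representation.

[ulĩnd+ẽntutʃ]

Rule 1: /m/ before /d/ (alveolar) → [n]
Rule 1: /ŋ/ before /t/ (alveolar) → [n]
After rule 1: ulind+entutʃ
Rule 2: /i/ before nasal /n/ → [ĩ]
Rule 2: /e/ before nasal /n/ → [ẽ]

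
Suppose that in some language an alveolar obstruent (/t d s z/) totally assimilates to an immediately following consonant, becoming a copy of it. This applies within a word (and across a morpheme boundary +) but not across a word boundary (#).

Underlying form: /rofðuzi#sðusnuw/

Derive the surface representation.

[rofðuzi#ððunnuw]

/s/ before /ð/ → [ð] (total assimilation)
/s/ before /n/ → [n] (total assimilation)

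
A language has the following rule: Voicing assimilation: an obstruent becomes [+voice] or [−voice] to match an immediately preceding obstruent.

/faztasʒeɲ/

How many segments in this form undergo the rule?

2

/t/ after /z/ (voiced) → [d]
/ʒ/ after /s/ (voiceless) → [ʃ]
2 segments change.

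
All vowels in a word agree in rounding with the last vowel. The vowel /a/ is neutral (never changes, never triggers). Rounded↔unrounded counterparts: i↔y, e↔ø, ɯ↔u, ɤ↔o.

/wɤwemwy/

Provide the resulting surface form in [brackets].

/ɤ/ harmonizes with /y/ ([+round]) → [o]
/e/ harmonizes with /y/ ([+round]) → [ø]

[wowømwy]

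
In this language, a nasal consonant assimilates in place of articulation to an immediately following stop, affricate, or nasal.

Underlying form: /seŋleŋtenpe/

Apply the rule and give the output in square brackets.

/ŋ/ before /t/ (alveolar) → [n]
/n/ before /p/ (labial) → [m]

[seŋlentempe]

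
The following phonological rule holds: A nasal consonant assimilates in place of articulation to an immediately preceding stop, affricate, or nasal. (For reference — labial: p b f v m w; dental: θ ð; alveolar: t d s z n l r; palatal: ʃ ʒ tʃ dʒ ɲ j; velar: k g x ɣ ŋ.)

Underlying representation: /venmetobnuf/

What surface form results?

/m/ after /n/ (alveolar) → [n]
/n/ after /b/ (labial) → [m]

[vennetobmuf]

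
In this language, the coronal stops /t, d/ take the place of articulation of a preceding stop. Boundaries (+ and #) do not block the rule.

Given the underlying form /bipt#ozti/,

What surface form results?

[bipp#ozti]

/t/ after /p/ (labial) → [p]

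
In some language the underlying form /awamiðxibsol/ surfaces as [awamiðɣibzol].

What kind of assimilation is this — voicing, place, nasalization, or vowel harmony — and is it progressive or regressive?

/x/→[ɣ] /s/→[z].
Each target copies a feature from the preceding segment, so the direction is progressive.

voicing assimilation, progressive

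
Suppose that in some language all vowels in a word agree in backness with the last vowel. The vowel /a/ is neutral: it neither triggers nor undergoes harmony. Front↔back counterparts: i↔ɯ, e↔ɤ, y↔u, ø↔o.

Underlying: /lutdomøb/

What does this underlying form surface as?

/u/ harmonizes with /ø/ ([-back]) → [y]
/o/ harmonizes with /ø/ ([-back]) → [ø]

[lytdømøb]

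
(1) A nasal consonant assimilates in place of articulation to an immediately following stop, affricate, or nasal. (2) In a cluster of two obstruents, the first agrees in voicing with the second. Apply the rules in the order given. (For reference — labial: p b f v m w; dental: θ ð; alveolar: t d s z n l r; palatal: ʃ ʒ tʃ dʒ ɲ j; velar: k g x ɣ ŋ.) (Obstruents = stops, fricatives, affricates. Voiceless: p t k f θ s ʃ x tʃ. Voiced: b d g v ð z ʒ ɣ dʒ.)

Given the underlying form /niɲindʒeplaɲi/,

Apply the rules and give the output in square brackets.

Rule 1: /n/ before /dʒ/ (palatal) → [ɲ]
After rule 1: niɲiɲdʒeplaɲi
Rule 2: no segment meets the rule's conditions; no change.

[niɲiɲdʒeplaɲi]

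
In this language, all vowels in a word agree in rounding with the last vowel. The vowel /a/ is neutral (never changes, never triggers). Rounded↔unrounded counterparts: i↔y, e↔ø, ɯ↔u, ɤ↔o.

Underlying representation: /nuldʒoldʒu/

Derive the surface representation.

no segment meets the rule's conditions; no change.

[nuldʒoldʒu]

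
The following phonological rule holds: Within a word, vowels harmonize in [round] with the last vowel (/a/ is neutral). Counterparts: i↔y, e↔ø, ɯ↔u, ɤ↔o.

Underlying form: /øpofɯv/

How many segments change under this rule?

2

/ø/ harmonizes with /ɯ/ ([-round]) → [e]
/o/ harmonizes with /ɯ/ ([-round]) → [ɤ]
2 segments change.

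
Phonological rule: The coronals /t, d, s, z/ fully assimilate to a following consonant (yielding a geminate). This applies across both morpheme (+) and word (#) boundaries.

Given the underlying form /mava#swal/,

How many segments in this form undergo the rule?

1

/s/ before /w/ → [w] (total assimilation)
1 segment changes.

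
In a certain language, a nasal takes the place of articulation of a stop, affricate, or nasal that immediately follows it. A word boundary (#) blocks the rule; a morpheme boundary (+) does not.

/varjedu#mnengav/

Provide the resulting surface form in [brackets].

[varjedu#nneŋgav]

/m/ before /n/ (alveolar) → [n]
/n/ before /g/ (velar) → [ŋ]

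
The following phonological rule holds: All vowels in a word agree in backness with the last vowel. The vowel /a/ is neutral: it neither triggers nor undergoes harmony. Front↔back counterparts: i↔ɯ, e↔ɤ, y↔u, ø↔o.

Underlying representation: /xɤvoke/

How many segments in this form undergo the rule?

2

/ɤ/ harmonizes with /e/ ([-back]) → [e]
/o/ harmonizes with /e/ ([-back]) → [ø]
2 segments change.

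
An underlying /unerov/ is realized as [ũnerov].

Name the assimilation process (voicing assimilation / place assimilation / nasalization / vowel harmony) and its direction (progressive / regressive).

nasalization, regressive

/u/→[ũ].
Each target copies a feature from the following segment, so the direction is regressive.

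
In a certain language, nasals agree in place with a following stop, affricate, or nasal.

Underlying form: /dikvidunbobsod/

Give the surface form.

/n/ before /b/ (labial) → [m]

[dikvidumbobsod]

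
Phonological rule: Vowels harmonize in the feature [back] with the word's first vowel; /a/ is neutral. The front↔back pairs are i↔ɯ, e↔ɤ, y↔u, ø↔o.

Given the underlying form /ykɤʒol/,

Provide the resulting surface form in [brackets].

/ɤ/ harmonizes with /y/ ([-back]) → [e]
/o/ harmonizes with /y/ ([-back]) → [ø]

[ykeʒøl]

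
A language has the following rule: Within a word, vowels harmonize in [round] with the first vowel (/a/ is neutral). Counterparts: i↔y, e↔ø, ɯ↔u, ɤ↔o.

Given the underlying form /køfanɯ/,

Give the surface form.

/ɯ/ harmonizes with /ø/ ([+round]) → [u]

[køfanu]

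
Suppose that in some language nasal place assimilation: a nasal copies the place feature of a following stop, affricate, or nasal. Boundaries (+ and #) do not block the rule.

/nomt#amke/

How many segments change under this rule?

/m/ before /t/ (alveolar) → [n]
/m/ before /k/ (velar) → [ŋ]
2 segments change.

2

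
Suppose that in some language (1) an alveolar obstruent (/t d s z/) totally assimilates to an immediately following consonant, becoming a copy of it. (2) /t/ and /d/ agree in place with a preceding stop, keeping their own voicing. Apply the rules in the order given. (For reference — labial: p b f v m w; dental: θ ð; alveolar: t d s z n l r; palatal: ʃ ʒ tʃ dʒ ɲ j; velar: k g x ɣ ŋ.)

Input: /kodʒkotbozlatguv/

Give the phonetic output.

[kodʒkobbollagguv]

Rule 1: /t/ before /b/ → [b] (total assimilation)
Rule 1: /z/ before /l/ → [l] (total assimilation)
Rule 1: /t/ before /g/ → [g] (total assimilation)
After rule 1: kodʒkobbollagguv
Rule 2: no segment meets the rule's conditions; no change.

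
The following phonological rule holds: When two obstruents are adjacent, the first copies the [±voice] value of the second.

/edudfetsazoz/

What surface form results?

[edutfetsazoz]

/d/ before /f/ (voiceless) → [t]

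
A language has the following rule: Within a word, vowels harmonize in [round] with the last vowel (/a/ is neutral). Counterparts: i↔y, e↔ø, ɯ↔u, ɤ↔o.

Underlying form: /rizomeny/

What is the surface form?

/i/ harmonizes with /y/ ([+round]) → [y]
/e/ harmonizes with /y/ ([+round]) → [ø]

[ryzomøny]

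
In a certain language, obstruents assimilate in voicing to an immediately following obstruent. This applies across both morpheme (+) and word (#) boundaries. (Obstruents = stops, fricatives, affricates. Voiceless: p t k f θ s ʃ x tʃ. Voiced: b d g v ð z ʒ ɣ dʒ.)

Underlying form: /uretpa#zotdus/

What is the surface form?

/t/ before /d/ (voiced) → [d]

[uretpa#zoddus]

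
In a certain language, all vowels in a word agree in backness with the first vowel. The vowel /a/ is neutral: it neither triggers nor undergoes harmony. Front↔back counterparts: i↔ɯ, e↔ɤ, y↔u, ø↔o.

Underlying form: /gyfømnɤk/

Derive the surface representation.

[gyfømnek]

/ɤ/ harmonizes with /y/ ([-back]) → [e]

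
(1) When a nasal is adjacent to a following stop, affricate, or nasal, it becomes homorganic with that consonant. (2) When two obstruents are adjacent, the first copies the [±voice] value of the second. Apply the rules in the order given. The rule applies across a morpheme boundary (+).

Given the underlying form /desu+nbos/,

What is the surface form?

[desu+mbos]

Rule 1: /n/ before /b/ (labial) → [m]
After rule 1: desu+mbos
Rule 2: no segment meets the rule's conditions; no change.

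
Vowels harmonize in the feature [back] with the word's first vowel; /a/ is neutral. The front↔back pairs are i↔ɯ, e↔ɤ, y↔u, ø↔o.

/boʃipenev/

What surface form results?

/i/ harmonizes with /o/ ([+back]) → [ɯ]
/e/ harmonizes with /o/ ([+back]) → [ɤ]
/e/ harmonizes with /o/ ([+back]) → [ɤ]

[boʃɯpɤnɤv]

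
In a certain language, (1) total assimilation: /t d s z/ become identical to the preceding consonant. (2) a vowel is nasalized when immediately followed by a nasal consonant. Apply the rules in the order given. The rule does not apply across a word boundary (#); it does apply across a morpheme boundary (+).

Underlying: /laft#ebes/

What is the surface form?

[laff#ebes]

Rule 1: /t/ after /f/ → [f] (total assimilation)
After rule 1: laff#ebes
Rule 2: no segment meets the rule's conditions; no change.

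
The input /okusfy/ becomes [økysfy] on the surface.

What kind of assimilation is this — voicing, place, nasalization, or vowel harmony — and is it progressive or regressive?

vowel harmony, regressive

/o/→[ø] /u/→[y].
Vowels agree with the last vowel, so the harmony is regressive.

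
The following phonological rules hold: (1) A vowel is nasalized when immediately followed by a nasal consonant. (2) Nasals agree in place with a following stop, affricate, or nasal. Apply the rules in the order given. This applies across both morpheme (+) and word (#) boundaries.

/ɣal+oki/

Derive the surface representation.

Rule 1: no segment meets the rule's conditions; no change.
After rule 1: ɣal+oki
Rule 2: no segment meets the rule's conditions; no change.

[ɣal+oki]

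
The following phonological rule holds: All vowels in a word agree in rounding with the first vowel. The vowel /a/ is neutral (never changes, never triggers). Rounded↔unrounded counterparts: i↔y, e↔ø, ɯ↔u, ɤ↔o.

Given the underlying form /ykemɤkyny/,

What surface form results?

[ykømokyny]

/e/ harmonizes with /y/ ([+round]) → [ø]
/ɤ/ harmonizes with /y/ ([+round]) → [o]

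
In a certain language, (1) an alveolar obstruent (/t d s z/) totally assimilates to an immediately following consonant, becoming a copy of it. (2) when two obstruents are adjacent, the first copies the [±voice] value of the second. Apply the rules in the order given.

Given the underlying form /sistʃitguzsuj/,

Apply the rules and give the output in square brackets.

Rule 1: /s/ before /tʃ/ → [tʃ] (total assimilation)
Rule 1: /t/ before /g/ → [g] (total assimilation)
Rule 1: /z/ before /s/ → [s] (total assimilation)
After rule 1: sitʃtʃiggussuj
Rule 2: no segment meets the rule's conditions; no change.

[sitʃtʃiggussuj]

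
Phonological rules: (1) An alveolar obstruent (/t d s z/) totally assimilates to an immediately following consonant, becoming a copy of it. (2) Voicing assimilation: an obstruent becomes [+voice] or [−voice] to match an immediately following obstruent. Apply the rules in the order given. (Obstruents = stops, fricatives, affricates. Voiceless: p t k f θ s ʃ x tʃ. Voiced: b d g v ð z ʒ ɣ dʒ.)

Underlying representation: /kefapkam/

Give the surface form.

Rule 1: no segment meets the rule's conditions; no change.
After rule 1: kefapkam
Rule 2: no segment meets the rule's conditions; no change.

[kefapkam]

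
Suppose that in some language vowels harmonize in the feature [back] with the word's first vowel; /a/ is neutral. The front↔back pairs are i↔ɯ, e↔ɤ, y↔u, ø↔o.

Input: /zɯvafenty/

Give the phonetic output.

/e/ harmonizes with /ɯ/ ([+back]) → [ɤ]
/y/ harmonizes with /ɯ/ ([+back]) → [u]

[zɯvafɤntu]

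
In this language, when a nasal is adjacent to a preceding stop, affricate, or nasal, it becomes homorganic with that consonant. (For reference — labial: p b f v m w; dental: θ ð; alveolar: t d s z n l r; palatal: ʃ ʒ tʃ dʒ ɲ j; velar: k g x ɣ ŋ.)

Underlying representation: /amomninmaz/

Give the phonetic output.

/n/ after /m/ (labial) → [m]
/m/ after /n/ (alveolar) → [n]

[amomminnaz]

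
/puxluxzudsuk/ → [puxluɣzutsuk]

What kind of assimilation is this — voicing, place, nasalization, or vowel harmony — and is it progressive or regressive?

/x/→[ɣ] /d/→[t].
Each target copies a feature from the following segment, so the direction is regressive.

voicing assimilation, regressive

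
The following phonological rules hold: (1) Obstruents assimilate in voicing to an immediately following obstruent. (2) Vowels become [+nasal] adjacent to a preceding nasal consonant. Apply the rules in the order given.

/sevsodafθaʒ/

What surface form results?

Rule 1: /v/ before /s/ (voiceless) → [f]
After rule 1: sefsodafθaʒ
Rule 2: no segment meets the rule's conditions; no change.

[sefsodafθaʒ]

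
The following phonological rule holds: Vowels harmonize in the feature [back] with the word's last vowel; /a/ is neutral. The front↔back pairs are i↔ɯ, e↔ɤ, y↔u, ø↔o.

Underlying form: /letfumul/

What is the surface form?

/e/ harmonizes with /u/ ([+back]) → [ɤ]

[lɤtfumul]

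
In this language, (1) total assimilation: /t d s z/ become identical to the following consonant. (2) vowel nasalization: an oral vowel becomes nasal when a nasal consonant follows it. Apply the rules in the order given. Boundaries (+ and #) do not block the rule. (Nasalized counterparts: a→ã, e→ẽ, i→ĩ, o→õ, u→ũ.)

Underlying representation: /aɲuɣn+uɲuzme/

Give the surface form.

[ãɲuɣn+ũɲũmme]

Rule 1: /z/ before /m/ → [m] (total assimilation)
After rule 1: aɲuɣn+uɲumme
Rule 2: /a/ before nasal /ɲ/ → [ã]
Rule 2: /u/ before nasal /ɲ/ → [ũ]
Rule 2: /u/ before nasal /m/ → [ũ]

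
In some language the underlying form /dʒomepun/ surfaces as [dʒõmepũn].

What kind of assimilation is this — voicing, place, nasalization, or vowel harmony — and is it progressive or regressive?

nasalization, regressive

/o/→[õ] /u/→[ũ].
Each target copies a feature from the following segment, so the direction is regressive.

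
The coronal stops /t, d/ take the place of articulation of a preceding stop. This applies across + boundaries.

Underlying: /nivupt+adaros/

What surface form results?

[nivupp+adaros]

/t/ after /p/ (labial) → [p]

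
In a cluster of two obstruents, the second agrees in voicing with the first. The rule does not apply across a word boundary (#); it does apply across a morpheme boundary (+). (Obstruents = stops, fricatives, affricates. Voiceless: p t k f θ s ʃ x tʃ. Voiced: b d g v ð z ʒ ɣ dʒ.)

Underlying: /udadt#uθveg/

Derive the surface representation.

/t/ after /d/ (voiced) → [d]
/v/ after /θ/ (voiceless) → [f]

[udadd#uθfeg]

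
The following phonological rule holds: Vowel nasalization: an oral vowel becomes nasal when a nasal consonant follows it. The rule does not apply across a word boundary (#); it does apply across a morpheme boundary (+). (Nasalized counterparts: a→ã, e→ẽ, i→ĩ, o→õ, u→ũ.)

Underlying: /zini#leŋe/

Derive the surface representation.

[zĩni#lẽŋe]

/i/ before nasal /n/ → [ĩ]
/e/ before nasal /ŋ/ → [ẽ]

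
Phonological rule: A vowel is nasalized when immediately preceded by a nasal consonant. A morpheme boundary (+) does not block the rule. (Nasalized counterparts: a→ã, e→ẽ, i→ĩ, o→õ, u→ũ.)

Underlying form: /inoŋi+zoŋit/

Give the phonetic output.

[inõŋĩ+zoŋĩt]

/o/ after nasal /n/ → [õ]
/i/ after nasal /ŋ/ → [ĩ]
/i/ after nasal /ŋ/ → [ĩ]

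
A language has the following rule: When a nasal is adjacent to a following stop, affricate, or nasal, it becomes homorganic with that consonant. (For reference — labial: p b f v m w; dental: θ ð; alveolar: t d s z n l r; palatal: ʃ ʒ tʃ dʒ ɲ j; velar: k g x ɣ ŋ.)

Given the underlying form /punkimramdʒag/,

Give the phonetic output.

[puŋkimraɲdʒag]

/n/ before /k/ (velar) → [ŋ]
/m/ before /dʒ/ (palatal) → [ɲ]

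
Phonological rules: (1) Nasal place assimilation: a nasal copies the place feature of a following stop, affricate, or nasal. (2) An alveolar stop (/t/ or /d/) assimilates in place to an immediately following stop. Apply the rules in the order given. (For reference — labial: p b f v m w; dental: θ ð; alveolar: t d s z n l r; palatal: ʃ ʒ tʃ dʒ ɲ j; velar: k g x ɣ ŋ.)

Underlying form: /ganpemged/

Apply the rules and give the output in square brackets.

Rule 1: /n/ before /p/ (labial) → [m]
Rule 1: /m/ before /g/ (velar) → [ŋ]
After rule 1: gampeŋged
Rule 2: no segment meets the rule's conditions; no change.

[gampeŋged]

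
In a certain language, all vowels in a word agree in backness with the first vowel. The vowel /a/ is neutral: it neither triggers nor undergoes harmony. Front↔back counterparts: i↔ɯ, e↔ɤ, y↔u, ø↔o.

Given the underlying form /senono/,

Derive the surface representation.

/o/ harmonizes with /e/ ([-back]) → [ø]
/o/ harmonizes with /e/ ([-back]) → [ø]

[senønø]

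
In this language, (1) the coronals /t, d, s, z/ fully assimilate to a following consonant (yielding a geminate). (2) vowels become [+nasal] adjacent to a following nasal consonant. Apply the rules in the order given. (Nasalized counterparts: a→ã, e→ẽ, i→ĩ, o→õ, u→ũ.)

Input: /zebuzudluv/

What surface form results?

Rule 1: /d/ before /l/ → [l] (total assimilation)
After rule 1: zebuzulluv
Rule 2: no segment meets the rule's conditions; no change.

[zebuzulluv]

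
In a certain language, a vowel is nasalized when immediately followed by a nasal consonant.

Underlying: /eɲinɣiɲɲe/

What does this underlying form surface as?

/e/ before nasal /ɲ/ → [ẽ]
/i/ before nasal /n/ → [ĩ]
/i/ before nasal /ɲ/ → [ĩ]

[ẽɲĩnɣĩɲɲe]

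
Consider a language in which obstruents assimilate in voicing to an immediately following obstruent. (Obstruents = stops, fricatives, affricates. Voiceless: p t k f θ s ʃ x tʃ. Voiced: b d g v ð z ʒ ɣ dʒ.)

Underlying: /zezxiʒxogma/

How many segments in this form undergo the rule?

/z/ before /x/ (voiceless) → [s]
/ʒ/ before /x/ (voiceless) → [ʃ]
2 segments change.

2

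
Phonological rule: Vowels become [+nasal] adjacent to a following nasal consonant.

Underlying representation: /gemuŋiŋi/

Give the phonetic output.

/e/ before nasal /m/ → [ẽ]
/u/ before nasal /ŋ/ → [ũ]
/i/ before nasal /ŋ/ → [ĩ]

[gẽmũŋĩŋi]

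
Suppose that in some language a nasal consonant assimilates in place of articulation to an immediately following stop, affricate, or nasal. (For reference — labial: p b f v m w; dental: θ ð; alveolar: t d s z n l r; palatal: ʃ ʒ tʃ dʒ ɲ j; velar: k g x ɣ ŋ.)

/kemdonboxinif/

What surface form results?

/m/ before /d/ (alveolar) → [n]
/n/ before /b/ (labial) → [m]

[kendomboxinif]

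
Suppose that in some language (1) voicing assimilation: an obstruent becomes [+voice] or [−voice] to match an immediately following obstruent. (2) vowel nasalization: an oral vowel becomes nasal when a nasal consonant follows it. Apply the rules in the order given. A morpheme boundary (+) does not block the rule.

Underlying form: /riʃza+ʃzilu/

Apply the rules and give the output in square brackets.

[riʒza+ʒzilu]

Rule 1: /ʃ/ before /z/ (voiced) → [ʒ]
Rule 1: /ʃ/ before /z/ (voiced) → [ʒ]
After rule 1: riʒza+ʒzilu
Rule 2: no segment meets the rule's conditions; no change.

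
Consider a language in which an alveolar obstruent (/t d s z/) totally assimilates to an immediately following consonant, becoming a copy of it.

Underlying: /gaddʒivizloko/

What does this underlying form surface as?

[gadʒdʒivilloko]

/d/ before /dʒ/ → [dʒ] (total assimilation)
/z/ before /l/ → [l] (total assimilation)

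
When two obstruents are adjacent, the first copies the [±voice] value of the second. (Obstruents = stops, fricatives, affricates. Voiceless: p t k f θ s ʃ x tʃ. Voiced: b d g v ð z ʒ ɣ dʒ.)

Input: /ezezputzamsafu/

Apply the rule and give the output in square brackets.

[ezespudzamsafu]

/z/ before /p/ (voiceless) → [s]
/t/ before /z/ (voiced) → [d]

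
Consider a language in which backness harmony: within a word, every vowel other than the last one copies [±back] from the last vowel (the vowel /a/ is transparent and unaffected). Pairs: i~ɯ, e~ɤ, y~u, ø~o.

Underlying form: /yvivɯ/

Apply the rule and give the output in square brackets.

[uvɯvɯ]

/y/ harmonizes with /ɯ/ ([+back]) → [u]
/i/ harmonizes with /ɯ/ ([+back]) → [ɯ]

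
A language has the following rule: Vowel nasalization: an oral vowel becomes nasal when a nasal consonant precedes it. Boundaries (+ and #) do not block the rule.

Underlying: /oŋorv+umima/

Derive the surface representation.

[oŋõrv+umĩmã]

/o/ after nasal /ŋ/ → [õ]
/i/ after nasal /m/ → [ĩ]
/a/ after nasal /m/ → [ã]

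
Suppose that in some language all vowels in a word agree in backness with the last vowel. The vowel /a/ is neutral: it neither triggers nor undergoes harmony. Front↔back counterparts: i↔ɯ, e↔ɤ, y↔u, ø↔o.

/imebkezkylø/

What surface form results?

[imebkezkylø]

no segment meets the rule's conditions; no change.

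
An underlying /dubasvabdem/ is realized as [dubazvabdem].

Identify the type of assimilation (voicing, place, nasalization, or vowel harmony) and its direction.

voicing assimilation, regressive

/s/→[z].
Each target copies a feature from the following segment, so the direction is regressive.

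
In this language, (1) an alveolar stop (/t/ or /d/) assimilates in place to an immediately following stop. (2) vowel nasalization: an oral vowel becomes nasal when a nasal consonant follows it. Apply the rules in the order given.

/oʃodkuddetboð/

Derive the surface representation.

Rule 1: /d/ before /k/ (velar) → [g]
Rule 1: /t/ before /b/ (labial) → [p]
After rule 1: oʃogkuddepboð
Rule 2: no segment meets the rule's conditions; no change.

[oʃogkuddepboð]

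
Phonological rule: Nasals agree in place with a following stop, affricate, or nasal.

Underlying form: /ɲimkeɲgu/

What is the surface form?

[ɲiŋkeŋgu]

/m/ before /k/ (velar) → [ŋ]
/ɲ/ before /g/ (velar) → [ŋ]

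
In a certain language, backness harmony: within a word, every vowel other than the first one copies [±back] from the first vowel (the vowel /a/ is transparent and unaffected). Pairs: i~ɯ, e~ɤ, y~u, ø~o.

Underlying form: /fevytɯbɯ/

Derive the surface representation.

/ɯ/ harmonizes with /e/ ([-back]) → [i]
/ɯ/ harmonizes with /e/ ([-back]) → [i]

[fevytibi]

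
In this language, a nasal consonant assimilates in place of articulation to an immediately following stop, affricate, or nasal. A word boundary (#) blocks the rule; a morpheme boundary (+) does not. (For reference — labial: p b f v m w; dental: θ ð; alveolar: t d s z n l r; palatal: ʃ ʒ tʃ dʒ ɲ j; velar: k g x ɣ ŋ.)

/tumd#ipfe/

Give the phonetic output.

[tund#ipfe]

/m/ before /d/ (alveolar) → [n]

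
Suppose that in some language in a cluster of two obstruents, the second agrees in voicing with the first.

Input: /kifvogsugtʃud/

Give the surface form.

[kiffogzugdʒud]

/v/ after /f/ (voiceless) → [f]
/s/ after /g/ (voiced) → [z]
/tʃ/ after /g/ (voiced) → [dʒ]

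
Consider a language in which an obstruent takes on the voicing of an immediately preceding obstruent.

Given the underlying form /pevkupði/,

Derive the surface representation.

[pevgupθi]

/k/ after /v/ (voiced) → [g]
/ð/ after /p/ (voiceless) → [θ]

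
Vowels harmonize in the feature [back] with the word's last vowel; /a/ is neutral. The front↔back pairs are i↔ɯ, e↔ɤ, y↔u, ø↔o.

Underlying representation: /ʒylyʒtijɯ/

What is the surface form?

[ʒuluʒtɯjɯ]

/y/ harmonizes with /ɯ/ ([+back]) → [u]
/y/ harmonizes with /ɯ/ ([+back]) → [u]
/i/ harmonizes with /ɯ/ ([+back]) → [ɯ]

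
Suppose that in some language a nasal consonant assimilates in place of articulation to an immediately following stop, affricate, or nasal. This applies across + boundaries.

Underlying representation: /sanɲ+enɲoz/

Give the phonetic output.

/n/ before /ɲ/ (palatal) → [ɲ]
/n/ before /ɲ/ (palatal) → [ɲ]

[saɲɲ+eɲɲoz]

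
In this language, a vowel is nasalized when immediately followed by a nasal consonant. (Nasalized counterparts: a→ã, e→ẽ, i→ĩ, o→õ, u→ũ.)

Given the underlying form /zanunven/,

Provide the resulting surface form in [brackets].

[zãnũnvẽn]

/a/ before nasal /n/ → [ã]
/u/ before nasal /n/ → [ũ]
/e/ before nasal /n/ → [ẽ]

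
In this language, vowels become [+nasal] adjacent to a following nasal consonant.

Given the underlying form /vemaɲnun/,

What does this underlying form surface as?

[vẽmãɲnũn]

/e/ before nasal /m/ → [ẽ]
/a/ before nasal /ɲ/ → [ã]
/u/ before nasal /n/ → [ũ]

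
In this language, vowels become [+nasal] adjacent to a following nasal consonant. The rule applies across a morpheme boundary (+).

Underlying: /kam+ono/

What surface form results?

/a/ before nasal /m/ → [ã]
/o/ before nasal /n/ → [õ]

[kãm+õno]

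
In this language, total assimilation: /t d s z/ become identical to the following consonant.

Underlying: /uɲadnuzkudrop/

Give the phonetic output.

/d/ before /n/ → [n] (total assimilation)
/z/ before /k/ → [k] (total assimilation)
/d/ before /r/ → [r] (total assimilation)

[uɲannukkurrop]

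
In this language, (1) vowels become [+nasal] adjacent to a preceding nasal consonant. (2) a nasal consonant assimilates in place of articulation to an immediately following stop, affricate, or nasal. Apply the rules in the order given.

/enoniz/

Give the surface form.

Rule 1: /o/ after nasal /n/ → [õ]
Rule 1: /i/ after nasal /n/ → [ĩ]
After rule 1: enõnĩz
Rule 2: no segment meets the rule's conditions; no change.

[enõnĩz]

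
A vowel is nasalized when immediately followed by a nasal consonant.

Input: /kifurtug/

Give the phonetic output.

no segment meets the rule's conditions; no change.

[kifurtug]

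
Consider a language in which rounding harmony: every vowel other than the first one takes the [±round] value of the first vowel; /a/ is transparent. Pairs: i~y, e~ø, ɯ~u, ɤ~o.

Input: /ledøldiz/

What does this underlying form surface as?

[ledeldiz]

/ø/ harmonizes with /e/ ([-round]) → [e]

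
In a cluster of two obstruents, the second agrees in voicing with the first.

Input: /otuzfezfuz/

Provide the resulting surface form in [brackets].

[otuzvezvuz]

/f/ after /z/ (voiced) → [v]
/f/ after /z/ (voiced) → [v]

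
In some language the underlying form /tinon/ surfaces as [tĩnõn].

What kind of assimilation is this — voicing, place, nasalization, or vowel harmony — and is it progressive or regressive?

/i/→[ĩ] /o/→[õ].
Each target copies a feature from the following segment, so the direction is regressive.

nasalization, regressive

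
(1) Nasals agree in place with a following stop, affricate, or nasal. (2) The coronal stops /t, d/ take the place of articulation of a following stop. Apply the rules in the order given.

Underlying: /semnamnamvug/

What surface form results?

Rule 1: /m/ before /n/ (alveolar) → [n]
Rule 1: /m/ before /n/ (alveolar) → [n]
After rule 1: sennannamvug
Rule 2: no segment meets the rule's conditions; no change.

[sennannamvug]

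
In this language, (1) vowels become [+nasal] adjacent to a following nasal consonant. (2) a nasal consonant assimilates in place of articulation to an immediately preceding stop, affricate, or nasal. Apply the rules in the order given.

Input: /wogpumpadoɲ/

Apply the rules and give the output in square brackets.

[wogpũmpadõɲ]

Rule 1: /u/ before nasal /m/ → [ũ]
Rule 1: /o/ before nasal /ɲ/ → [õ]
After rule 1: wogpũmpadõɲ
Rule 2: no segment meets the rule's conditions; no change.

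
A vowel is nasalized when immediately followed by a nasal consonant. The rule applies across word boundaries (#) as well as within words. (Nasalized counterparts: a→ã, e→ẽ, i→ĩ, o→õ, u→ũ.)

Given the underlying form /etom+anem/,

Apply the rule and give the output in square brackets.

/o/ before nasal /m/ → [õ]
/a/ before nasal /n/ → [ã]
/e/ before nasal /m/ → [ẽ]

[etõm+ãnẽm]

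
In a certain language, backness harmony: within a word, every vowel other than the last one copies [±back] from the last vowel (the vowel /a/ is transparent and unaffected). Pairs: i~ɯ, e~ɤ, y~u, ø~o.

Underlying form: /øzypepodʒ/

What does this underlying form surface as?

/ø/ harmonizes with /o/ ([+back]) → [o]
/y/ harmonizes with /o/ ([+back]) → [u]
/e/ harmonizes with /o/ ([+back]) → [ɤ]

[ozupɤpodʒ]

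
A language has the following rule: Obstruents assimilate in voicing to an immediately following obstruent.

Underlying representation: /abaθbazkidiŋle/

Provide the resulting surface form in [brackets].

/θ/ before /b/ (voiced) → [ð]
/z/ before /k/ (voiceless) → [s]

[abaðbaskidiŋle]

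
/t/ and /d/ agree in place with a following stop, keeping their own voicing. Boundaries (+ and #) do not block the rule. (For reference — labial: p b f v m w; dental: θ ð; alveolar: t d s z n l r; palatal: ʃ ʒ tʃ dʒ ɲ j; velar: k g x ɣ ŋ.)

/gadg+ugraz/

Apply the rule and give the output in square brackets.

/d/ before /g/ (velar) → [g]

[gagg+ugraz]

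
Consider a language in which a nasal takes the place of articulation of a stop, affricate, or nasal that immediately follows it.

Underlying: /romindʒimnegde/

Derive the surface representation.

/n/ before /dʒ/ (palatal) → [ɲ]
/m/ before /n/ (alveolar) → [n]

[romiɲdʒinnegde]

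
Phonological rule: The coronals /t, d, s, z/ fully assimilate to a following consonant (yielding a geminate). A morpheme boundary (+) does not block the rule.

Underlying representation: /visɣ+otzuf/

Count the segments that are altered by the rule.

/s/ before /ɣ/ → [ɣ] (total assimilation)
/t/ before /z/ → [z] (total assimilation)
2 segments change.

2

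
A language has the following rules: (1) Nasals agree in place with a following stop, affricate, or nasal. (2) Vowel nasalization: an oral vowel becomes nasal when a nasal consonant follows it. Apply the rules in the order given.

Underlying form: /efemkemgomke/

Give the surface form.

Rule 1: /m/ before /k/ (velar) → [ŋ]
Rule 1: /m/ before /g/ (velar) → [ŋ]
Rule 1: /m/ before /k/ (velar) → [ŋ]
After rule 1: efeŋkeŋgoŋke
Rule 2: /e/ before nasal /ŋ/ → [ẽ]
Rule 2: /e/ before nasal /ŋ/ → [ẽ]
Rule 2: /o/ before nasal /ŋ/ → [õ]

[efẽŋkẽŋgõŋke]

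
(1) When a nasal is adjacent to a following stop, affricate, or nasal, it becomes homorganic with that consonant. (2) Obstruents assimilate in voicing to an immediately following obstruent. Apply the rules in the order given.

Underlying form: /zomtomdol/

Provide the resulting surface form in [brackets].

Rule 1: /m/ before /t/ (alveolar) → [n]
Rule 1: /m/ before /d/ (alveolar) → [n]
After rule 1: zontondol
Rule 2: no segment meets the rule's conditions; no change.

[zontondol]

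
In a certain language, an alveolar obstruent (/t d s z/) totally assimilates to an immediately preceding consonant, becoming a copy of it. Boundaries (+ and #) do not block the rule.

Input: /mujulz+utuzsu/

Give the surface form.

/z/ after /l/ → [l] (total assimilation)
/s/ after /z/ → [z] (total assimilation)

[mujull+utuzzu]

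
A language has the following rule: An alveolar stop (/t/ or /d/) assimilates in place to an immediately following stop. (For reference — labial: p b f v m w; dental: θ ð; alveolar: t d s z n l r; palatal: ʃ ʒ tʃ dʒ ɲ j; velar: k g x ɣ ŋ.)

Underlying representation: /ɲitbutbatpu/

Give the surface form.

/t/ before /b/ (labial) → [p]
/t/ before /b/ (labial) → [p]
/t/ before /p/ (labial) → [p]

[ɲipbupbappu]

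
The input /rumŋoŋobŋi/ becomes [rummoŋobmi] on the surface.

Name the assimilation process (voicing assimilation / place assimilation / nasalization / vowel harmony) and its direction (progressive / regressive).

/ŋ/→[m] /ŋ/→[m].
Each target copies a feature from the preceding segment, so the direction is progressive.

place assimilation, progressive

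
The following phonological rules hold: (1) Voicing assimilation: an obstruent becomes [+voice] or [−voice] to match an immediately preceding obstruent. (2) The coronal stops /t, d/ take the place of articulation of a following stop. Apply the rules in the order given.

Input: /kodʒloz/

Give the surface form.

[kodʒloz]

Rule 1: no segment meets the rule's conditions; no change.
After rule 1: kodʒloz
Rule 2: no segment meets the rule's conditions; no change.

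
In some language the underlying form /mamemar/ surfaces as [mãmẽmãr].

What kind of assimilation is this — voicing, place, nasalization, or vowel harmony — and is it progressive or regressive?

/a/→[ã] /e/→[ẽ] /a/→[ã].
Each target copies a feature from the preceding segment, so the direction is progressive.

nasalization, progressive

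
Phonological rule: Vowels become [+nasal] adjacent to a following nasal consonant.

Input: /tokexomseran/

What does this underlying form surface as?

/o/ before nasal /m/ → [õ]
/a/ before nasal /n/ → [ã]

[tokexõmserãn]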